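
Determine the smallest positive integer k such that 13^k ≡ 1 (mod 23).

By Lagrange's theorem, ord_23(13) divides φ(23) = 23 − 1 = 22 = 2 · 11.
Divisors of 22: 1, 2, 11, 22.
Evaluate successive powers at the divisors of 22:
13^1 ≡ 13 (mod 23)
13^2 ≡ 8 (mod 23)
13^11 ≡ 1 (mod 23) ✓
The smallest such exponent is 11, so the order of 13 is 11.

11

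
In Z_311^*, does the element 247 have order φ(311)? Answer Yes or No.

Yes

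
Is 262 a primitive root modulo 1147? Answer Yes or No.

No

1147 = 31 · 37 is a product of two distinct odd primes, so (Z/1147Z)^× ≅ (Z/31Z)^× × (Z/37Z)^× is not cyclic.
No primitive root modulo 1147 exists; in particular 262 is not one.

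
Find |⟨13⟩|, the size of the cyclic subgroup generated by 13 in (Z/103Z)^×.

17

ord(13) | φ(103) = 103 − 1 = 102 = 2 · 3 · 17.
Divisors of 102: 1, 2, 3, 6, 17, 34, 51, 102.
Test each divisor d:
13^1 ≡ 13 (mod 103)
13^2 ≡ 66 (mod 103)
13^3 ≡ 34 (mod 103)
13^6 ≡ 23 (mod 103)
13^17 ≡ 1 (mod 103) ✓
Hence ord(13) = 17.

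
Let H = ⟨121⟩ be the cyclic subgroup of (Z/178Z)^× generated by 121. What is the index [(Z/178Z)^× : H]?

8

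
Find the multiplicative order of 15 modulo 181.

45

By Lagrange's theorem, ord_181(15) divides φ(181) = 181 − 1 = 180 = 2^2 · 3^2 · 5.
Divisors of 180: 1, 2, 3, 4, 5, 6, 9, 10, 12, 15, 18, 20, 30, 36, 45, 60, 90, 180.
Compute 15^d (mod 181) for the divisors d until we hit 1:
15^1 ≡ 15 (mod 181)
15^2 ≡ 44 (mod 181)
15^3 ≡ 117 (mod 181)
15^4 ≡ 126 (mod 181)
15^5 ≡ 80 (mod 181)
15^6 ≡ 114 (mod 181)
15^9 ≡ 125 (mod 181)
15^10 ≡ 65 (mod 181)
15^12 ≡ 145 (mod 181)
15^15 ≡ 132 (mod 181)
15^18 ≡ 59 (mod 181)
15^20 ≡ 62 (mod 181)
15^30 ≡ 48 (mod 181)
15^36 ≡ 42 (mod 181)
15^45 ≡ 1 (mod 181) ✓
Therefore the multiplicative order of 15 modulo 181 is 45.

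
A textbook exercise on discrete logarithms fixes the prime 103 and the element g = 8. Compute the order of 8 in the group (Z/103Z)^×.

17

The order of 8 must divide φ(103) = 103 − 1 = 102 = 2 · 3 · 17.
Divisors of 102: 1, 2, 3, 6, 17, 34, 51, 102.
Compute 8^d (mod 103) for the divisors d until we hit 1:
8^1 ≡ 8 (mod 103)
8^2 ≡ 64 (mod 103)
8^3 ≡ 100 (mod 103)
8^6 ≡ 9 (mod 103)
8^17 ≡ 1 (mod 103) ✓
Hence ord(8) = 17.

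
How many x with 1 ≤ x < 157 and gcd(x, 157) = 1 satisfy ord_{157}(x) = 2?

1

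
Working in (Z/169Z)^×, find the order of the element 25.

ord(25) | φ(169) = φ(13^2) = 13·(13−1) = 156 = 2^2 · 3 · 13.
Divisors of 156: 1, 2, 3, 4, 6, 12, 13, 26, 39, 52, 78, 156.
Compute 25^d (mod 169) for the divisors d until we hit 1:
25^1 ≡ 25 (mod 169)
25^2 ≡ 118 (mod 169)
25^3 ≡ 77 (mod 169)
25^4 ≡ 66 (mod 169)
25^6 ≡ 14 (mod 169)
25^12 ≡ 27 (mod 169)
25^13 ≡ 168 (mod 169)
25^26 ≡ 1 (mod 169) ✓
So ord_169(25) = 26.

26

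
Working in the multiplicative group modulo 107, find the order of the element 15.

106

Since 15 ∈ (Z/107Z)^×, its order divides φ(107) = 107 − 1 = 106 = 2 · 53.
Divisors of 106: 1, 2, 53, 106.
Compute 15^d (mod 107) for the divisors d until we hit 1:
15^1 ≡ 15
15^2 ≡ 11
15^53 ≡ 106
15^106 ≡ 1
So ord_107(15) = 106.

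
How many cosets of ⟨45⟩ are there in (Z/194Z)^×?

The order of 45 must divide φ(194) = φ(2)·φ(97) = 1·96 = 96 = 2^5 · 3.
Divisors of 96: 1, 2, 3, 4, 6, 8, 12, 16, 24, 32, 48, 96.
Check 45^d mod 194 for each divisor in increasing order:
45^1 ≡ 45 (mod 194)
45^2 ≡ 85 (mod 194)
45^3 ≡ 139 (mod 194)
45^4 ≡ 47 (mod 194)
45^6 ≡ 115 (mod 194)
45^8 ≡ 75 (mod 194)
45^12 ≡ 33 (mod 194)
45^16 ≡ 193 (mod 194)
45^24 ≡ 119 (mod 194)
45^32 ≡ 1 (mod 194) ✓
Thus |⟨45⟩| = ord(45) = 32.
The index is φ(194) / ord(45) = 96 / 32 = 3.

3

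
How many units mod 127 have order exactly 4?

0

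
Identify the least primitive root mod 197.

φ(197) = 197 − 1 = 196 = 2^2 · 7^2.
Test candidates g = 2, 3, … against the prime factors q ∈ {2, 7} of φ(197): g is a generator iff g^(196/q) ≢ 1 for every such q.
g = 2: 2^98 ≡ 196; 2^28 ≡ 104 — none is 1, so 2 is a primitive root.
The smallest primitive root modulo 197 is 2.

2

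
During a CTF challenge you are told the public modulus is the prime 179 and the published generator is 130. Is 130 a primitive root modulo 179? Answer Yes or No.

φ(179) = 179 − 1 = 178 = 2 · 89.
An element g generates (Z/179Z)^× iff g^(178/q) ≢ 1 (mod 179) for each prime q ∈ {2, 89}.
130^89 ≡ 178 (mod 179)  [q = 2: ≢ 1 ✓]
130^2 ≡ 74 (mod 179)  [q = 89: ≢ 1 ✓]
All checks pass, so 130 has order 178 and is a primitive root modulo 179.

Yes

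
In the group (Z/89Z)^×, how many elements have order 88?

φ(89) = 89 − 1 = 88 = 2^3 · 11.
In a cyclic group of order 88, there are φ(d) elements of order d for each divisor d of 88, and zero for non-divisors.
88 = 2^3 · 11 divides 88, and φ(88) = 40.

40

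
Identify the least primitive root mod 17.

3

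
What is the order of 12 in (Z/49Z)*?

Since 12 ∈ (Z/49Z)^×, its order divides φ(49) = φ(7^2) = 7·(7−1) = 42 = 2 · 3 · 7.
Divisors of 42: 1, 2, 3, 6, 7, 14, 21, 42.
Evaluate successive powers at the divisors of 42:
12^1 ≡ 12 (mod 49)
12^2 ≡ 46 (mod 49)
12^3 ≡ 13 (mod 49)
12^6 ≡ 22 (mod 49)
12^7 ≡ 19 (mod 49)
12^14 ≡ 18 (mod 49)
12^21 ≡ 48 (mod 49)
12^42 ≡ 1 (mod 49) ✓
Hence ord(12) = 42.

42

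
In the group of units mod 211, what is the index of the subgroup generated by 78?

2

The order of 78 must divide φ(211) = 211 − 1 = 210 = 2 · 3 · 5 · 7.
Divisors of 210: 1, 2, 3, 5, 6, 7, 10, 14, 15, 21, 30, 35, 42, 70, 105, 210.
Test each divisor d:
78^1 ≡ 78
78^2 ≡ 176
78^3 ≡ 13
78^5 ≡ 178
78^6 ≡ 169
78^7 ≡ 100
78^10 ≡ 34
78^14 ≡ 83
78^15 ≡ 144
78^21 ≡ 71
78^30 ≡ 58
78^35 ≡ 196
78^42 ≡ 188
78^70 ≡ 14
78^105 ≡ 1
Thus |⟨78⟩| = ord(78) = 105.
Index = |(Z/211Z)^×| / |⟨78⟩| = 210 / 105 = 2.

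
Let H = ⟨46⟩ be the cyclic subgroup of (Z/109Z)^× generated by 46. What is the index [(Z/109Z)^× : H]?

18

Since 46 ∈ (Z/109Z)^×, its order divides φ(109) = 109 − 1 = 108 = 2^2 · 3^3.
Divisors of 108: 1, 2, 3, 4, 6, 9, 12, 18, 27, 36, 54, 108.
Compute 46^d (mod 109) for the divisors d until we hit 1:
46^1 ≡ 46 (mod 109)
46^2 ≡ 45 (mod 109)
46^3 ≡ 108 (mod 109)
46^4 ≡ 63 (mod 109)
46^6 ≡ 1 (mod 109) ✓
Thus |⟨46⟩| = ord(46) = 6.
Index = |(Z/109Z)^×| / |⟨46⟩| = 108 / 6 = 18.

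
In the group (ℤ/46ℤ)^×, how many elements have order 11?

10

φ(46) = φ(2)·φ(23) = 1·22 = 22 = 2 · 11.
(Z/46Z)^× is cyclic (|G| = 22); a cyclic group of order m has exactly φ(d) elements of each order d | m, and none otherwise.
11 | 22, and φ(11) = 11 − 1 = 10.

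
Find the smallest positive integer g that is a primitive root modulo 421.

2

φ(421) = 421 − 1 = 420 = 2^2 · 3 · 5 · 7.
Test candidates g = 2, 3, … against the prime factors q ∈ {2, 3, 5, 7} of φ(421): g is a generator iff g^(420/q) ≢ 1 for every such q.
g = 2: 2^210 ≡ 420; 2^140 ≡ 400; 2^84 ≡ 279; 2^60 ≡ 370 — none is 1, so 2 is a primitive root.
Hence the least primitive root of 421 is 2.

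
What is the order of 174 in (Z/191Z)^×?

By Lagrange's theorem, ord_191(174) divides φ(191) = 191 − 1 = 190 = 2 · 5 · 19.
Divisors of 190: 1, 2, 5, 10, 19, 38, 95, 190.
Test each divisor d:
174^1 ≡ 174 (mod 191)
174^2 ≡ 98 (mod 191)
174^5 ≡ 37 (mod 191)
174^10 ≡ 32 (mod 191)
174^19 ≡ 142 (mod 191)
174^38 ≡ 109 (mod 191)
174^95 ≡ 190 (mod 191)
174^190 ≡ 1 (mod 191) ✓
So ord_191(174) = 190.

190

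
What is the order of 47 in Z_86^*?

7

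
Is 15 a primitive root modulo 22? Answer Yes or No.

No

φ(22) = φ(2)·φ(11) = 1·10 = 10 = 2 · 5.
An element g generates (Z/22Z)^× iff g^(10/q) ≢ 1 (mod 22) for each prime q ∈ {2, 5}.
15^5 ≡ 1 (mod 22)  [q = 2: ≡ 1 ✗]
15^2 ≡ 5 (mod 22)  [q = 5: ≢ 1 ✓]
Since 15^5 ≡ 1, the order of 15 divides 5 < 10, so 15 is not a primitive root.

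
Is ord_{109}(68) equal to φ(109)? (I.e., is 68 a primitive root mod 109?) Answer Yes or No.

φ(109) = 109 − 1 = 108 = 2^2 · 3^3.
68 is a primitive root mod 109 iff 68^(φ(109)/q) ≢ 1 for every prime q | φ(109), i.e. q ∈ {2, 3}.
68^54 ≡ 108 (mod 109)  [q = 2: ≢ 1 ✓]
68^36 ≡ 1 (mod 109)  [q = 3: ≡ 1 ✗]
The check at q = 3 fails, so 68 generates a proper subgroup.

No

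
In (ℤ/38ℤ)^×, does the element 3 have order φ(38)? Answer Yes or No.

φ(38) = φ(2)·φ(19) = 1·18 = 18 = 2 · 3^2.
An element g generates (Z/38Z)^× iff g^(18/q) ≢ 1 (mod 38) for each prime q ∈ {2, 3}.
3^9 ≡ 37 (mod 38)  [q = 2: ≢ 1 ✓]
3^6 ≡ 7 (mod 38)  [q = 3: ≢ 1 ✓]
All checks pass, so 3 has order 18 and is a primitive root modulo 38.

Yes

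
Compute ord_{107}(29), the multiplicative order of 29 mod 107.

The order of 29 must divide φ(107) = 107 − 1 = 106 = 2 · 53.
Divisors of 106: 1, 2, 53, 106.
Check 29^d mod 107 for each divisor in increasing order:
29^1 ≡ 29 (mod 107)
29^2 ≡ 92 (mod 107)
29^53 ≡ 1 (mod 107) ✓
Therefore the multiplicative order of 29 modulo 107 is 53.

53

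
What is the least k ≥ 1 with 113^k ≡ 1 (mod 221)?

ord(113) | φ(221) = φ(13·17) = (13−1)·(17−1) = 12·16 = 192 = 2^6 · 3.
Divisors of 192: 1, 2, 3, 4, 6, 8, 12, 16, 24, 32, 48, 64, 96, 192.
Compute 113^d (mod 221) for the divisors d until we hit 1:
113^1 ≡ 113 (mod 221)
113^2 ≡ 172 (mod 221)
113^3 ≡ 209 (mod 221)
113^4 ≡ 191 (mod 221)
113^6 ≡ 144 (mod 221)
113^8 ≡ 16 (mod 221)
113^12 ≡ 183 (mod 221)
113^16 ≡ 35 (mod 221)
113^24 ≡ 118 (mod 221)
113^32 ≡ 120 (mod 221)
113^48 ≡ 1 (mod 221) ✓
Therefore the multiplicative order of 113 modulo 221 is 48.

48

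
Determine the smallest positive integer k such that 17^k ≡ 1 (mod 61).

60

Since 17 ∈ (Z/61Z)^×, its order divides φ(61) = 61 − 1 = 60 = 2^2 · 3 · 5.
Divisors of 60: 1, 2, 3, 4, 5, 6, 10, 12, 15, 20, 30, 60.
Evaluate successive powers at the divisors of 60:
17^1 ≡ 17 (mod 61)
17^2 ≡ 45 (mod 61)
17^3 ≡ 33 (mod 61)
17^4 ≡ 12 (mod 61)
17^5 ≡ 21 (mod 61)
17^6 ≡ 52 (mod 61)
17^10 ≡ 14 (mod 61)
17^12 ≡ 20 (mod 61)
17^15 ≡ 50 (mod 61)
17^20 ≡ 13 (mod 61)
17^30 ≡ 60 (mod 61)
17^60 ≡ 1 (mod 61) ✓
Hence ord(17) = 60.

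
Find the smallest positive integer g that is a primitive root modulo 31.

φ(31) = 31 − 1 = 30 = 2 · 3 · 5.
g is a primitive root iff g^(30/q) ≢ 1 (mod 31) for each prime q ∈ {2, 3, 5}.
g = 2: 2^15 ≡ 1 — hits 1, so not a primitive root.
g = 3: 3^15 ≡ 30; 3^10 ≡ 25; 3^6 ≡ 16 — none is 1, so 3 is a primitive root.
Hence the least primitive root of 31 is 3.

3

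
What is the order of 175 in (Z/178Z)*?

88

ord(175) | φ(178) = φ(2)·φ(89) = 1·88 = 88 = 2^3 · 11.
Divisors of 88: 1, 2, 4, 8, 11, 22, 44, 88.
Check 175^d mod 178 for each divisor in increasing order:
175^1 ≡ 175
175^2 ≡ 9
175^4 ≡ 81
175^8 ≡ 153
175^11 ≡ 141
175^22 ≡ 123
175^44 ≡ 177
175^88 ≡ 1
Therefore the multiplicative order of 175 modulo 178 is 88.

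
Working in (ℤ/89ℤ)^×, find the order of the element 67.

The order of 67 must divide φ(89) = 89 − 1 = 88 = 2^3 · 11.
Divisors of 88: 1, 2, 4, 8, 11, 22, 44, 88.
Evaluate successive powers at the divisors of 88:
67^1 ≡ 67 (mod 89)
67^2 ≡ 39 (mod 89)
67^4 ≡ 8 (mod 89)
67^8 ≡ 64 (mod 89)
67^11 ≡ 1 (mod 89) ✓
So ord_89(67) = 11.

11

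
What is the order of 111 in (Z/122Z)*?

ord(111) | φ(122) = φ(2)·φ(61) = 1·60 = 60 = 2^2 · 3 · 5.
Divisors of 60: 1, 2, 3, 4, 5, 6, 10, 12, 15, 20, 30, 60.
Evaluate successive powers at the divisors of 60:
111^1 ≡ 111
111^2 ≡ 121
111^3 ≡ 11
111^4 ≡ 1
The smallest such exponent is 4, so the order of 111 is 4.

4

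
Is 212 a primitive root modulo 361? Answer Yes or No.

Yes

φ(361) = φ(19^2) = 19·(19−1) = 342 = 2 · 3^2 · 19.
Test 212^(342/q) mod 361 for each prime factor q of 342:
212^171 ≡ 360 (mod 361)  [q = 2: ≢ 1 ✓]
212^114 ≡ 292 (mod 361)  [q = 3: ≢ 1 ✓]
212^18 ≡ 153 (mod 361)  [q = 19: ≢ 1 ✓]
Every test exponent gives a nontrivial residue, hence 212 generates the full group.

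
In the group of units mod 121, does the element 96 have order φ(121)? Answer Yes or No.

φ(121) = φ(11^2) = 11·(11−1) = 110 = 2 · 5 · 11.
Test 96^(110/q) mod 121 for each prime factor q of 110:
96^55 ≡ 120 (mod 121)  [q = 2: ≢ 1 ✓]
96^22 ≡ 9 (mod 121)  [q = 5: ≢ 1 ✓]
96^10 ≡ 34 (mod 121)  [q = 11: ≢ 1 ✓]
Every test exponent gives a nontrivial residue, hence 96 generates the full group.

Yes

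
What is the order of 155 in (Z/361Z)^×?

342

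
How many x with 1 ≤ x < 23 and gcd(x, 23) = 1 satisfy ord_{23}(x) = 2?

1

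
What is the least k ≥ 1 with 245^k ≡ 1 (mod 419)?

By Lagrange's theorem, ord_419(245) divides φ(419) = 419 − 1 = 418 = 2 · 11 · 19.
Divisors of 418: 1, 2, 11, 19, 22, 38, 209, 418.
Evaluate successive powers at the divisors of 418:
245^1 ≡ 245 (mod 419)
245^2 ≡ 108 (mod 419)
245^11 ≡ 107 (mod 419)
245^19 ≡ 348 (mod 419)
245^22 ≡ 136 (mod 419)
245^38 ≡ 13 (mod 419)
245^209 ≡ 1 (mod 419) ✓
Therefore the multiplicative order of 245 modulo 419 is 209.

209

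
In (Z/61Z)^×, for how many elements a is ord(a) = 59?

0

φ(61) = 61 − 1 = 60 = 2^2 · 3 · 5.
In a cyclic group of order 60, there are φ(d) elements of order d for each divisor d of 60, and zero for non-divisors.
Here 60 is not a multiple of 59, so there are no elements of order 59.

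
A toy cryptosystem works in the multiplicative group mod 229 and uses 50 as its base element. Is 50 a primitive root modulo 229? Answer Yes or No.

φ(229) = 229 − 1 = 228 = 2^2 · 3 · 19.
50 is a primitive root mod 229 iff 50^(φ(229)/q) ≢ 1 for every prime q | φ(229), i.e. q ∈ {2, 3, 19}.
50^114 ≡ 228 (mod 229)  [q = 2: ≢ 1 ✓]
50^76 ≡ 134 (mod 229)  [q = 3: ≢ 1 ✓]
50^12 ≡ 121 (mod 229)  [q = 19: ≢ 1 ✓]
Every test exponent gives a nontrivial residue, hence 50 generates the full group.

Yes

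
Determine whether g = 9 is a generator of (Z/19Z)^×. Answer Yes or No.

φ(19) = 19 − 1 = 18 = 2 · 3^2.
9 is a primitive root mod 19 iff 9^(φ(19)/q) ≢ 1 for every prime q | φ(19), i.e. q ∈ {2, 3}.
9^9 ≡ 1 (mod 19)  [q = 2: ≡ 1 ✗]
9^6 ≡ 11 (mod 19)  [q = 3: ≢ 1 ✓]
The check at q = 2 fails, so 9 generates a proper subgroup.

No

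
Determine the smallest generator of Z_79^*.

φ(79) = 79 − 1 = 78 = 2 · 3 · 13.
Test candidates g = 2, 3, … against the prime factors q ∈ {2, 3, 13} of φ(79): g is a generator iff g^(78/q) ≢ 1 for every such q.
g = 2: 2^39 ≡ 1 — hits 1, so not a primitive root.
g = 3: 3^39 ≡ 78; 3^26 ≡ 23; 3^6 ≡ 18 — none is 1, so 3 is a primitive root.
The smallest primitive root modulo 79 is 3.

3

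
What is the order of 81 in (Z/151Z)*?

25

The order of 81 must divide φ(151) = 151 − 1 = 150 = 2 · 3 · 5^2.
Divisors of 150: 1, 2, 3, 5, 6, 10, 15, 25, 30, 50, 75, 150.
Test each divisor d:
81^1 ≡ 81 (mod 151)
81^2 ≡ 68 (mod 151)
81^3 ≡ 72 (mod 151)
81^5 ≡ 64 (mod 151)
81^6 ≡ 50 (mod 151)
81^10 ≡ 19 (mod 151)
81^15 ≡ 8 (mod 151)
81^25 ≡ 1 (mod 151) ✓
Therefore the multiplicative order of 81 modulo 151 is 25.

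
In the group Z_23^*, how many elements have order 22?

φ(23) = 23 − 1 = 22 = 2 · 11.
Since (Z/23Z)^× is cyclic of order 22, the number of elements of order d is φ(d) when d | 22 and 0 otherwise.
22 = 2 · 11 divides 22, and φ(22) = 10.

10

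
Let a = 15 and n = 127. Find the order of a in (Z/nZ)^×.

63

By Lagrange's theorem, ord_127(15) divides φ(127) = 127 − 1 = 126 = 2 · 3^2 · 7.
Divisors of 126: 1, 2, 3, 6, 7, 9, 14, 18, 21, 42, 63, 126.
Test each divisor d:
15^1 ≡ 15 (mod 127)
15^2 ≡ 98 (mod 127)
15^3 ≡ 73 (mod 127)
15^6 ≡ 122 (mod 127)
15^7 ≡ 52 (mod 127)
15^9 ≡ 16 (mod 127)
15^14 ≡ 37 (mod 127)
15^18 ≡ 2 (mod 127)
15^21 ≡ 19 (mod 127)
15^42 ≡ 107 (mod 127)
15^63 ≡ 1 (mod 127) ✓
Hence ord(15) = 63.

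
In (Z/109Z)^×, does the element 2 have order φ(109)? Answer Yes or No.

No

φ(109) = 109 − 1 = 108 = 2^2 · 3^3.
Test 2^(108/q) mod 109 for each prime factor q of 108:
2^54 ≡ 108 (mod 109)  [q = 2: ≢ 1 ✓]
2^36 ≡ 1 (mod 109)  [q = 3: ≡ 1 ✗]
Since 2^36 ≡ 1, the order of 2 divides 36 < 108, so 2 is not a primitive root.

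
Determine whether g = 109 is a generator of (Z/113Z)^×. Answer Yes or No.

No

φ(113) = 113 − 1 = 112 = 2^4 · 7.
An element g generates (Z/113Z)^× iff g^(112/q) ≢ 1 (mod 113) for each prime q ∈ {2, 7}.
109^56 ≡ 1 (mod 113)  [q = 2: ≡ 1 ✗]
109^16 ≡ 16 (mod 113)  [q = 7: ≢ 1 ✓]
Since 109^56 ≡ 1, the order of 109 divides 56 < 112, so 109 is not a primitive root.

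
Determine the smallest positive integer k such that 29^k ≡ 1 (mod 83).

The order of 29 must divide φ(83) = 83 − 1 = 82 = 2 · 41.
Divisors of 82: 1, 2, 41, 82.
Check 29^d mod 83 for each divisor in increasing order:
29^1 ≡ 29 (mod 83)
29^2 ≡ 11 (mod 83)
29^41 ≡ 1 (mod 83) ✓
Therefore the multiplicative order of 29 modulo 83 is 41.

41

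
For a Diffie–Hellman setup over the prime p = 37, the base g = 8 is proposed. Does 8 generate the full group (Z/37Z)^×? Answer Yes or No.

No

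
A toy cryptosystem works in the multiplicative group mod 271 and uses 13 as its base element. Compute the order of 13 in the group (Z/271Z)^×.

18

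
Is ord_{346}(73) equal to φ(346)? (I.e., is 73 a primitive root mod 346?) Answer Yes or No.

No

φ(346) = φ(2)·φ(173) = 1·172 = 172 = 2^2 · 43.
Test 73^(172/q) mod 346 for each prime factor q of 172:
73^86 ≡ 1 (mod 346)  [q = 2: ≡ 1 ✗]
73^4 ≡ 291 (mod 346)  [q = 43: ≢ 1 ✓]
73^86 ≡ 1 shows ord(73) | 86, strictly less than φ(346); not a primitive root.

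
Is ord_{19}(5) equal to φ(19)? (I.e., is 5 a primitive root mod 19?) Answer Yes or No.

No

φ(19) = 19 − 1 = 18 = 2 · 3^2.
Test 5^(18/q) mod 19 for each prime factor q of 18:
5^9 ≡ 1 (mod 19)  [q = 2: ≡ 1 ✗]
5^6 ≡ 7 (mod 19)  [q = 3: ≢ 1 ✓]
The check at q = 2 fails, so 5 generates a proper subgroup.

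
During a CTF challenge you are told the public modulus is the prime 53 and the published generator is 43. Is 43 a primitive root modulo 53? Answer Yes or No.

No

φ(53) = 53 − 1 = 52 = 2^2 · 13.
It suffices to check that the order of 43 is not a proper divisor of 52: compute 43^(52/q) for q ∈ {2, 13}.
43^26 ≡ 1 (mod 53)  [q = 2: ≡ 1 ✗]
43^4 ≡ 36 (mod 53)  [q = 13: ≢ 1 ✓]
The check at q = 2 fails, so 43 generates a proper subgroup.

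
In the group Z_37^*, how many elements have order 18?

6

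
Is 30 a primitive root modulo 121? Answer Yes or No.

Yes

φ(121) = φ(11^2) = 11·(11−1) = 110 = 2 · 5 · 11.
An element g generates (Z/121Z)^× iff g^(110/q) ≢ 1 (mod 121) for each prime q ∈ {2, 5, 11}.
30^55 ≡ 120 (mod 121)  [q = 2: ≢ 1 ✓]
30^22 ≡ 9 (mod 121)  [q = 5: ≢ 1 ✓]
30^10 ≡ 12 (mod 121)  [q = 11: ≢ 1 ✓]
All checks pass, so 30 has order 110 and is a primitive root modulo 121.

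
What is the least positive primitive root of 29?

2

φ(29) = 29 − 1 = 28 = 2^2 · 7.
g is a primitive root iff g^(28/q) ≢ 1 (mod 29) for each prime q ∈ {2, 7}.
g = 2: 2^14 ≡ 28; 2^4 ≡ 16 — none is 1, so 2 is a primitive root.
Hence the least primitive root of 29 is 2.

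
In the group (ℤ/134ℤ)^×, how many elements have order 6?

2

φ(134) = φ(2)·φ(67) = 1·66 = 66 = 2 · 3 · 11.
(Z/134Z)^× is cyclic (|G| = 66); a cyclic group of order m has exactly φ(d) elements of each order d | m, and none otherwise.
6 = 2 · 3 divides 66, and φ(6) = 2.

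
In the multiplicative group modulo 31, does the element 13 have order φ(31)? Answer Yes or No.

Yes

φ(31) = 31 − 1 = 30 = 2 · 3 · 5.
An element g generates (Z/31Z)^× iff g^(30/q) ≢ 1 (mod 31) for each prime q ∈ {2, 3, 5}.
13^15 ≡ 30 (mod 31)  [q = 2: ≢ 1 ✓]
13^10 ≡ 5 (mod 31)  [q = 3: ≢ 1 ✓]
13^6 ≡ 16 (mod 31)  [q = 5: ≢ 1 ✓]
All checks pass, so 13 has order 30 and is a primitive root modulo 31.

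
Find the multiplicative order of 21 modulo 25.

5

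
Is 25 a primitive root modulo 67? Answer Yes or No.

No

φ(67) = 67 − 1 = 66 = 2 · 3 · 11.
An element g generates (Z/67Z)^× iff g^(66/q) ≢ 1 (mod 67) for each prime q ∈ {2, 3, 11}.
25^33 ≡ 1 (mod 67)  [q = 2: ≡ 1 ✗]
25^22 ≡ 1 (mod 67)  [q = 3: ≡ 1 ✗]
25^6 ≡ 62 (mod 67)  [q = 11: ≢ 1 ✓]
The check at q = 2 fails, so 25 generates a proper subgroup.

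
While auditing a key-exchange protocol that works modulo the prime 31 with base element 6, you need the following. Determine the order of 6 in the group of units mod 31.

6

ord(6) | φ(31) = 31 − 1 = 30 = 2 · 3 · 5.
Divisors of 30: 1, 2, 3, 5, 6, 10, 15, 30.
Test each divisor d:
6^1 ≡ 6
6^2 ≡ 5
6^3 ≡ 30
6^5 ≡ 26
6^6 ≡ 1
Hence ord(6) = 6.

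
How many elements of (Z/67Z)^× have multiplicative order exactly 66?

20

φ(67) = 67 − 1 = 66 = 2 · 3 · 11.
In a cyclic group of order 66, there are φ(d) elements of order d for each divisor d of 66, and zero for non-divisors.
66 = 2 · 3 · 11 divides 66, and φ(66) = 20.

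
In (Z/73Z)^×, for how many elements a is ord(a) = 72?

24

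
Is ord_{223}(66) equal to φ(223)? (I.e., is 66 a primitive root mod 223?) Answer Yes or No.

No

φ(223) = 223 − 1 = 222 = 2 · 3 · 37.
66 is a primitive root mod 223 iff 66^(φ(223)/q) ≢ 1 for every prime q | φ(223), i.e. q ∈ {2, 3, 37}.
66^111 ≡ 1 (mod 223)  [q = 2: ≡ 1 ✗]
66^74 ≡ 1 (mod 223)  [q = 3: ≡ 1 ✗]
66^6 ≡ 171 (mod 223)  [q = 37: ≢ 1 ✓]
Since 66^111 ≡ 1, the order of 66 divides 111 < 222, so 66 is not a primitive root.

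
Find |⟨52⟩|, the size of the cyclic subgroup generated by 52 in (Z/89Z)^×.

8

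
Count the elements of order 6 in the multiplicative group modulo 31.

2

φ(31) = 31 − 1 = 30 = 2 · 3 · 5.
(Z/31Z)^× is cyclic (|G| = 30); a cyclic group of order m has exactly φ(d) elements of each order d | m, and none otherwise.
6 = 2 · 3 divides 30, and φ(6) = 2.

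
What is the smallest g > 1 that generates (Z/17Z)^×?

3

φ(17) = 17 − 1 = 16 = 2^4.
Test candidates g = 2, 3, … against the prime factors q ∈ {2} of φ(17): g is a generator iff g^(16/q) ≢ 1 for every such q.
g = 2: 2^8 ≡ 1 — hits 1, so not a primitive root.
g = 3: 3^8 ≡ 16 — none is 1, so 3 is a primitive root.
Hence the least primitive root of 17 is 3.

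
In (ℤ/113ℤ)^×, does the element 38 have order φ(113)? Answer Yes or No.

Yes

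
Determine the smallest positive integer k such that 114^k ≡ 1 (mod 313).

52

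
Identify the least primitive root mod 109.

φ(109) = 109 − 1 = 108 = 2^2 · 3^3.
g is a primitive root iff g^(108/q) ≢ 1 (mod 109) for each prime q ∈ {2, 3}.
g = 2: 2^54 ≡ 108; 2^36 ≡ 1 — hits 1, so not a primitive root.
g = 3: 3^54 ≡ 1 — hits 1, so not a primitive root.
g = 4: 4^54 ≡ 1 — hits 1, so not a primitive root.
g = 5: 5^54 ≡ 1 — hits 1, so not a primitive root.
g = 6: 6^54 ≡ 108; 6^36 ≡ 63 — none is 1, so 6 is a primitive root.
So 6 is the smallest generator of (Z/109Z)^×.

6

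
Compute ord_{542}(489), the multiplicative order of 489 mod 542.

ord(489) | φ(542) = φ(2)·φ(271) = 1·270 = 270 = 2 · 3^3 · 5.
Divisors of 270: 1, 2, 3, 5, 6, 9, 10, 15, 18, 27, 30, 45, 54, 90, 135, 270.
Test each divisor d:
489^1 ≡ 489 (mod 542)
489^2 ≡ 99 (mod 542)
489^3 ≡ 173 (mod 542)
489^5 ≡ 325 (mod 542)
489^6 ≡ 119 (mod 542)
489^9 ≡ 533 (mod 542)
489^10 ≡ 477 (mod 542)
489^15 ≡ 13 (mod 542)
489^18 ≡ 81 (mod 542)
489^27 ≡ 355 (mod 542)
489^30 ≡ 169 (mod 542)
489^45 ≡ 29 (mod 542)
489^54 ≡ 281 (mod 542)
489^90 ≡ 299 (mod 542)
489^135 ≡ 541 (mod 542)
489^270 ≡ 1 (mod 542) ✓
The smallest such exponent is 270, so the order of 489 is 270.

270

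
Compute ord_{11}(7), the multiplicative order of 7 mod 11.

10

The order of 7 must divide φ(11) = 11 − 1 = 10 = 2 · 5.
Divisors of 10: 1, 2, 5, 10.
Check 7^d mod 11 for each divisor in increasing order:
7^1 ≡ 7 (mod 11)
7^2 ≡ 5 (mod 11)
7^5 ≡ 10 (mod 11)
7^10 ≡ 1 (mod 11) ✓
So ord_11(7) = 10.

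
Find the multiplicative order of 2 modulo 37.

36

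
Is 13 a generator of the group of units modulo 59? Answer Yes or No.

Yes

φ(59) = 59 − 1 = 58 = 2 · 29.
13 is a primitive root mod 59 iff 13^(φ(59)/q) ≢ 1 for every prime q | φ(59), i.e. q ∈ {2, 29}.
13^29 ≡ 58 (mod 59)  [q = 2: ≢ 1 ✓]
13^2 ≡ 51 (mod 59)  [q = 29: ≢ 1 ✓]
None equal 1, so ord_59(13) = 58: 13 is a primitive root.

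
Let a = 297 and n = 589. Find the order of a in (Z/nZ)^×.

30

Since 297 ∈ (Z/589Z)^×, its order divides φ(589) = φ(19·31) = (19−1)·(31−1) = 18·30 = 540 = 2^2 · 3^3 · 5.
Divisors of 540: 1, 2, 3, 4, 5, 6, 9, 10, 12, 15, 18, 20, 27, 30, 36, 45, 54, 60, 90, 108, 135, 180, 270, 540.
Check 297^d mod 589 for each divisor in increasing order:
297^1 ≡ 297
297^2 ≡ 448
297^3 ≡ 531
297^4 ≡ 444
297^5 ≡ 521
297^6 ≡ 419
297^9 ≡ 436
297^10 ≡ 501
297^12 ≡ 39
297^15 ≡ 94
297^18 ≡ 438
297^20 ≡ 87
297^27 ≡ 132
297^30 ≡ 1
Therefore the multiplicative order of 297 modulo 589 is 30.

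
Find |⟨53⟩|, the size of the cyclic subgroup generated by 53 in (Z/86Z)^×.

ord(53) | φ(86) = φ(2)·φ(43) = 1·42 = 42 = 2 · 3 · 7.
Divisors of 42: 1, 2, 3, 6, 7, 14, 21, 42.
Check 53^d mod 86 for each divisor in increasing order:
53^1 ≡ 53 (mod 86)
53^2 ≡ 57 (mod 86)
53^3 ≡ 11 (mod 86)
53^6 ≡ 35 (mod 86)
53^7 ≡ 49 (mod 86)
53^14 ≡ 79 (mod 86)
53^21 ≡ 1 (mod 86) ✓
So ord_86(53) = 21.

21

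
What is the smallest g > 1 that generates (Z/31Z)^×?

3

φ(31) = 31 − 1 = 30 = 2 · 3 · 5.
Test candidates g = 2, 3, … against the prime factors q ∈ {2, 3, 5} of φ(31): g is a generator iff g^(30/q) ≢ 1 for every such q.
g = 2: 2^15 ≡ 1 — hits 1, so not a primitive root.
g = 3: 3^15 ≡ 30; 3^10 ≡ 25; 3^6 ≡ 16 — none is 1, so 3 is a primitive root.
So 3 is the smallest generator of (Z/31Z)^×.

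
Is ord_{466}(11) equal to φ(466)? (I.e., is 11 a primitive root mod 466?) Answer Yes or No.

Yes

φ(466) = φ(2)·φ(233) = 1·232 = 232 = 2^3 · 29.
Test 11^(232/q) mod 466 for each prime factor q of 232:
11^116 ≡ 465 (mod 466)  [q = 2: ≢ 1 ✓]
11^8 ≡ 279 (mod 466)  [q = 29: ≢ 1 ✓]
All checks pass, so 11 has order 232 and is a primitive root modulo 466.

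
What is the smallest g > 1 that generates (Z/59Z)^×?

2

φ(59) = 59 − 1 = 58 = 2 · 29.
g is a primitive root iff g^(58/q) ≢ 1 (mod 59) for each prime q ∈ {2, 29}.
g = 2: 2^29 ≡ 58; 2^2 ≡ 4 — none is 1, so 2 is a primitive root.
So 2 is the smallest generator of (Z/59Z)^×.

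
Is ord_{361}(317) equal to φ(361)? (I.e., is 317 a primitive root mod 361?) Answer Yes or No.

φ(361) = φ(19^2) = 19·(19−1) = 342 = 2 · 3^2 · 19.
Test 317^(342/q) mod 361 for each prime factor q of 342:
317^171 ≡ 360 (mod 361)  [q = 2: ≢ 1 ✓]
317^114 ≡ 68 (mod 361)  [q = 3: ≢ 1 ✓]
317^18 ≡ 153 (mod 361)  [q = 19: ≢ 1 ✓]
All checks pass, so 317 has order 342 and is a primitive root modulo 361.

Yes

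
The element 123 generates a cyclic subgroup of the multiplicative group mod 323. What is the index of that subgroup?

8

ord(123) | φ(323) = φ(17·19) = (17−1)·(19−1) = 16·18 = 288 = 2^5 · 3^2.
Divisors of 288: 1, 2, 3, 4, 6, 8, 9, 12, 16, 18, 24, 32, 36, 48, 72, 96, 144, 288.
Evaluate successive powers at the divisors of 288:
123^1 ≡ 123
123^2 ≡ 271
123^3 ≡ 64
123^4 ≡ 120
123^6 ≡ 220
123^8 ≡ 188
123^9 ≡ 191
123^12 ≡ 273
123^16 ≡ 137
123^18 ≡ 305
123^24 ≡ 239
123^32 ≡ 35
123^36 ≡ 1
Thus |⟨123⟩| = ord(123) = 36.
Index = |(Z/323Z)^×| / |⟨123⟩| = 288 / 36 = 8.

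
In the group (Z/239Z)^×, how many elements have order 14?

6

φ(239) = 239 − 1 = 238 = 2 · 7 · 17.
Since (Z/239Z)^× is cyclic of order 238, the number of elements of order d is φ(d) when d | 238 and 0 otherwise.
14 = 2 · 7 divides 238, and φ(14) = 6.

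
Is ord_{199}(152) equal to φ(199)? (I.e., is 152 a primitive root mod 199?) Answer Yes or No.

φ(199) = 199 − 1 = 198 = 2 · 3^2 · 11.
It suffices to check that the order of 152 is not a proper divisor of 198: compute 152^(198/q) for q ∈ {2, 3, 11}.
152^99 ≡ 198 (mod 199)  [q = 2: ≢ 1 ✓]
152^66 ≡ 106 (mod 199)  [q = 3: ≢ 1 ✓]
152^18 ≡ 121 (mod 199)  [q = 11: ≢ 1 ✓]
None equal 1, so ord_199(152) = 198: 152 is a primitive root.

Yes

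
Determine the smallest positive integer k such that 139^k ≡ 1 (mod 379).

63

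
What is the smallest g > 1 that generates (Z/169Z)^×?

2

φ(169) = φ(13^2) = 13·(13−1) = 156 = 2^2 · 3 · 13.
g is a primitive root iff g^(156/q) ≢ 1 (mod 169) for each prime q ∈ {2, 3, 13}.
g = 2: 2^78 ≡ 168; 2^52 ≡ 146; 2^12 ≡ 40 — none is 1, so 2 is a primitive root.
So 2 is the smallest generator of (Z/169Z)^×.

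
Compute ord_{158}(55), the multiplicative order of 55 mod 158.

The order of 55 must divide φ(158) = φ(2)·φ(79) = 1·78 = 78 = 2 · 3 · 13.
Divisors of 78: 1, 2, 3, 6, 13, 26, 39, 78.
Evaluate successive powers at the divisors of 78:
55^1 ≡ 55 (mod 158)
55^2 ≡ 23 (mod 158)
55^3 ≡ 1 (mod 158) ✓
Therefore the multiplicative order of 55 modulo 158 is 3.

3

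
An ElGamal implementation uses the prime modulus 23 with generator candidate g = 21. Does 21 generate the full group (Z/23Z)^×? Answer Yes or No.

φ(23) = 23 − 1 = 22 = 2 · 11.
An element g generates (Z/23Z)^× iff g^(22/q) ≢ 1 (mod 23) for each prime q ∈ {2, 11}.
21^11 ≡ 22 (mod 23)  [q = 2: ≢ 1 ✓]
21^2 ≡ 4 (mod 23)  [q = 11: ≢ 1 ✓]
None equal 1, so ord_23(21) = 22: 21 is a primitive root.

Yes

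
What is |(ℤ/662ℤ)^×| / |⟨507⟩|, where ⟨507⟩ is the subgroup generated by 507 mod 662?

3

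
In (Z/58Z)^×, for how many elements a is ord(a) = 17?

φ(58) = φ(2)·φ(29) = 1·28 = 28 = 2^2 · 7.
Since (Z/58Z)^× is cyclic of order 28, the number of elements of order d is φ(d) when d | 28 and 0 otherwise.
Since 17 ∤ 28, the count is 0.

0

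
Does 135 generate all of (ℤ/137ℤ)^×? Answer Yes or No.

No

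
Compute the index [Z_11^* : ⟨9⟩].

2

By Lagrange's theorem, ord_11(9) divides φ(11) = 11 − 1 = 10 = 2 · 5.
Divisors of 10: 1, 2, 5, 10.
Check 9^d mod 11 for each divisor in increasing order:
9^1 ≡ 9 (mod 11)
9^2 ≡ 4 (mod 11)
9^5 ≡ 1 (mod 11) ✓
Thus |⟨9⟩| = ord(9) = 5.
Index = |(Z/11Z)^×| / |⟨9⟩| = 10 / 5 = 2.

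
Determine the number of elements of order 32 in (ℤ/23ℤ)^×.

φ(23) = 23 − 1 = 22 = 2 · 11.
In a cyclic group of order 22, there are φ(d) elements of order d for each divisor d of 22, and zero for non-divisors.
32 does not divide 22, so no element of (Z/23Z)^× has order 32.

0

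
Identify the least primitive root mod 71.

7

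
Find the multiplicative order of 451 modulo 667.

Since 451 ∈ (Z/667Z)^×, its order divides φ(667) = φ(23·29) = (23−1)·(29−1) = 22·28 = 616 = 2^3 · 7 · 11.
Divisors of 616: 1, 2, 4, 7, 8, 11, 14, 22, 28, 44, 56, 77, 88, 154, 308, 616.
Test each divisor d:
451^1 ≡ 451 (mod 667)
451^2 ≡ 633 (mod 667)
451^4 ≡ 489 (mod 667)
451^7 ≡ 88 (mod 667)
451^8 ≡ 335 (mod 667)
451^11 ≡ 344 (mod 667)
451^14 ≡ 407 (mod 667)
451^22 ≡ 277 (mod 667)
451^28 ≡ 233 (mod 667)
451^44 ≡ 24 (mod 667)
451^56 ≡ 262 (mod 667)
451^77 ≡ 436 (mod 667)
451^88 ≡ 576 (mod 667)
451^154 ≡ 1 (mod 667) ✓
Hence ord(451) = 154.

154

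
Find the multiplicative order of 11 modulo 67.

66

Since 11 ∈ (Z/67Z)^×, its order divides φ(67) = 67 − 1 = 66 = 2 · 3 · 11.
Divisors of 66: 1, 2, 3, 6, 11, 22, 33, 66.
Check 11^d mod 67 for each divisor in increasing order:
11^1 ≡ 11 (mod 67)
11^2 ≡ 54 (mod 67)
11^3 ≡ 58 (mod 67)
11^6 ≡ 14 (mod 67)
11^11 ≡ 30 (mod 67)
11^22 ≡ 29 (mod 67)
11^33 ≡ 66 (mod 67)
11^66 ≡ 1 (mod 67) ✓
Therefore the multiplicative order of 11 modulo 67 is 66.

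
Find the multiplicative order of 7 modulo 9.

By Lagrange's theorem, ord_9(7) divides φ(9) = φ(3^2) = 3·(3−1) = 6 = 2 · 3.
Divisors of 6: 1, 2, 3, 6.
Evaluate successive powers at the divisors of 6:
7^1 ≡ 7 (mod 9)
7^2 ≡ 4 (mod 9)
7^3 ≡ 1 (mod 9) ✓
Therefore the multiplicative order of 7 modulo 9 is 3.

3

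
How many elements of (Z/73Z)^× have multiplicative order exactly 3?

2

φ(73) = 73 − 1 = 72 = 2^3 · 3^2.
(Z/73Z)^× is cyclic (|G| = 72); a cyclic group of order m has exactly φ(d) elements of each order d | m, and none otherwise.
3 | 72, and φ(3) = 3 − 1 = 2.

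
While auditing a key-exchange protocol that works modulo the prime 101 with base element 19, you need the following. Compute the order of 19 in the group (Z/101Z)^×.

25

ord(19) | φ(101) = 101 − 1 = 100 = 2^2 · 5^2.
Divisors of 100: 1, 2, 4, 5, 10, 20, 25, 50, 100.
Evaluate successive powers at the divisors of 100:
19^1 ≡ 19
19^2 ≡ 58
19^4 ≡ 31
19^5 ≡ 84
19^10 ≡ 87
19^20 ≡ 95
19^25 ≡ 1
Therefore the multiplicative order of 19 modulo 101 is 25.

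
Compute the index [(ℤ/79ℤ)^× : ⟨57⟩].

3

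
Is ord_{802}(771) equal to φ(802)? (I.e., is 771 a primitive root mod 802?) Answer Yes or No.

Yes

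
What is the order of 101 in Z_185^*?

6

Since 101 ∈ (Z/185Z)^×, its order divides φ(185) = φ(5·37) = (5−1)·(37−1) = 4·36 = 144 = 2^4 · 3^2.
Divisors of 144: 1, 2, 3, 4, 6, 8, 9, 12, 16, 18, 24, 36, 48, 72, 144.
Compute 101^d (mod 185) for the divisors d until we hit 1:
101^1 ≡ 101 (mod 185)
101^2 ≡ 26 (mod 185)
101^3 ≡ 36 (mod 185)
101^4 ≡ 121 (mod 185)
101^6 ≡ 1 (mod 185) ✓
Therefore the multiplicative order of 101 modulo 185 is 6.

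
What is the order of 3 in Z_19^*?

18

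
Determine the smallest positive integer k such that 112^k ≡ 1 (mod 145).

28

Since 112 ∈ (Z/145Z)^×, its order divides φ(145) = φ(5·29) = (5−1)·(29−1) = 4·28 = 112 = 2^4 · 7.
Divisors of 112: 1, 2, 4, 7, 8, 14, 16, 28, 56, 112.
Evaluate successive powers at the divisors of 112:
112^1 ≡ 112 (mod 145)
112^2 ≡ 74 (mod 145)
112^4 ≡ 111 (mod 145)
112^7 ≡ 88 (mod 145)
112^8 ≡ 141 (mod 145)
112^14 ≡ 59 (mod 145)
112^16 ≡ 16 (mod 145)
112^28 ≡ 1 (mod 145) ✓
Therefore the multiplicative order of 112 modulo 145 is 28.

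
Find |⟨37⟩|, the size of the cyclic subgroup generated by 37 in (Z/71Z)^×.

7

Since 37 ∈ (Z/71Z)^×, its order divides φ(71) = 71 − 1 = 70 = 2 · 5 · 7.
Divisors of 70: 1, 2, 5, 7, 10, 14, 35, 70.
Compute 37^d (mod 71) for the divisors d until we hit 1:
37^1 ≡ 37 (mod 71)
37^2 ≡ 20 (mod 71)
37^5 ≡ 32 (mod 71)
37^7 ≡ 1 (mod 71) ✓
Therefore the multiplicative order of 37 modulo 71 is 7.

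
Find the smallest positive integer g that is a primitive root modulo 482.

7

φ(482) = φ(2)·φ(241) = 1·240 = 240 = 2^4 · 3 · 5.
g is a primitive root iff g^(240/q) ≢ 1 (mod 482) for each prime q ∈ {2, 3, 5}.
g = 2: gcd(2, 482) = 2 > 1, not a unit — skip.
g = 3: 3^120 ≡ 1 — hits 1, so not a primitive root.
g = 4: gcd(4, 482) = 2 > 1, not a unit — skip.
g = 5: 5^120 ≡ 1 — hits 1, so not a primitive root.
g = 6: gcd(6, 482) = 2 > 1, not a unit — skip.
g = 7: 7^120 ≡ 481; 7^80 ≡ 15; 7^48 ≡ 91 — none is 1, so 7 is a primitive root.
Hence the least primitive root of 482 is 7.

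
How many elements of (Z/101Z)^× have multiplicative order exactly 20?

8

φ(101) = 101 − 1 = 100 = 2^2 · 5^2.
In a cyclic group of order 100, there are φ(d) elements of order d for each divisor d of 100, and zero for non-divisors.
20 = 2^2 · 5 divides 100, and φ(20) = 8.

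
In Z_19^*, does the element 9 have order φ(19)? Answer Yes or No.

No

φ(19) = 19 − 1 = 18 = 2 · 3^2.
An element g generates (Z/19Z)^× iff g^(18/q) ≢ 1 (mod 19) for each prime q ∈ {2, 3}.
9^9 ≡ 1 (mod 19)  [q = 2: ≡ 1 ✗]
9^6 ≡ 11 (mod 19)  [q = 3: ≢ 1 ✓]
The check at q = 2 fails, so 9 generates a proper subgroup.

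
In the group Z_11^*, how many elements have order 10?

φ(11) = 11 − 1 = 10 = 2 · 5.
In a cyclic group of order 10, there are φ(d) elements of order d for each divisor d of 10, and zero for non-divisors.
10 = 2 · 5 divides 10, and φ(10) = 4.

4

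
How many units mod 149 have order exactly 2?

φ(149) = 149 − 1 = 148 = 2^2 · 37.
(Z/149Z)^× is cyclic (|G| = 148); a cyclic group of order m has exactly φ(d) elements of each order d | m, and none otherwise.
2 | 148, and φ(2) = 2 − 1 = 1.

1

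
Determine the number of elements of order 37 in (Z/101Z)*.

0

φ(101) = 101 − 1 = 100 = 2^2 · 5^2.
Since (Z/101Z)^× is cyclic of order 100, the number of elements of order d is φ(d) when d | 100 and 0 otherwise.
Here 100 is not a multiple of 37, so there are no elements of order 37.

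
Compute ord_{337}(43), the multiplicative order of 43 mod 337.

56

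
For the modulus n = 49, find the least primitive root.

φ(49) = φ(7^2) = 7·(7−1) = 42 = 2 · 3 · 7.
Test candidates g = 2, 3, … against the prime factors q ∈ {2, 3, 7} of φ(49): g is a generator iff g^(42/q) ≢ 1 for every such q.
g = 2: 2^21 ≡ 1 — hits 1, so not a primitive root.
g = 3: 3^21 ≡ 48; 3^14 ≡ 30; 3^6 ≡ 43 — none is 1, so 3 is a primitive root.
So 3 is the smallest generator of (Z/49Z)^×.

3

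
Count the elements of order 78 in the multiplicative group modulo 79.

φ(79) = 79 − 1 = 78 = 2 · 3 · 13.
In a cyclic group of order 78, there are φ(d) elements of order d for each divisor d of 78, and zero for non-divisors.
78 = 2 · 3 · 13 divides 78, and φ(78) = 24.

24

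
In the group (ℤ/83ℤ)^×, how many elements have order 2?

φ(83) = 83 − 1 = 82 = 2 · 41.
Since (Z/83Z)^× is cyclic of order 82, the number of elements of order d is φ(d) when d | 82 and 0 otherwise.
2 | 82, and φ(2) = 2 − 1 = 1.

1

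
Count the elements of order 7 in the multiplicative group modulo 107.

0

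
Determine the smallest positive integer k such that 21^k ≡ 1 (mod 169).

52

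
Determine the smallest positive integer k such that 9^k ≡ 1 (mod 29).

14

Since 9 ∈ (Z/29Z)^×, its order divides φ(29) = 29 − 1 = 28 = 2^2 · 7.
Divisors of 28: 1, 2, 4, 7, 14, 28.
Check 9^d mod 29 for each divisor in increasing order:
9^1 ≡ 9 (mod 29)
9^2 ≡ 23 (mod 29)
9^4 ≡ 7 (mod 29)
9^7 ≡ 28 (mod 29)
9^14 ≡ 1 (mod 29) ✓
The smallest such exponent is 14, so the order of 9 is 14.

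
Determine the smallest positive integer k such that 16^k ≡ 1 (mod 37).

Since 16 ∈ (Z/37Z)^×, its order divides φ(37) = 37 − 1 = 36 = 2^2 · 3^2.
Divisors of 36: 1, 2, 3, 4, 6, 9, 12, 18, 36.
Compute 16^d (mod 37) for the divisors d until we hit 1:
16^1 ≡ 16 (mod 37)
16^2 ≡ 34 (mod 37)
16^3 ≡ 26 (mod 37)
16^4 ≡ 9 (mod 37)
16^6 ≡ 10 (mod 37)
16^9 ≡ 1 (mod 37) ✓
The smallest such exponent is 9, so the order of 16 is 9.

9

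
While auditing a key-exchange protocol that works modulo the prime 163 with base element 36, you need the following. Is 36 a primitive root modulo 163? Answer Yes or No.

φ(163) = 163 − 1 = 162 = 2 · 3^4.
It suffices to check that the order of 36 is not a proper divisor of 162: compute 36^(162/q) for q ∈ {2, 3}.
36^81 ≡ 1 (mod 163)  [q = 2: ≡ 1 ✗]
36^54 ≡ 1 (mod 163)  [q = 3: ≡ 1 ✗]
36^81 ≡ 1 shows ord(36) | 81, strictly less than φ(163); not a primitive root.

No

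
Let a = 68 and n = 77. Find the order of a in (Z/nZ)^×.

30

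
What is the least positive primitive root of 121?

2

φ(121) = φ(11^2) = 11·(11−1) = 110 = 2 · 5 · 11.
Test candidates g = 2, 3, … against the prime factors q ∈ {2, 5, 11} of φ(121): g is a generator iff g^(110/q) ≢ 1 for every such q.
g = 2: 2^55 ≡ 120; 2^22 ≡ 81; 2^10 ≡ 56 — none is 1, so 2 is a primitive root.
Hence the least primitive root of 121 is 2.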